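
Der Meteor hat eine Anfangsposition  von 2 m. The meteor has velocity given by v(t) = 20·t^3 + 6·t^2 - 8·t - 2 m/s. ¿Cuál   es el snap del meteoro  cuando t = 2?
Debemos derivar nuestra ecuación de la velocidad v(t) = 20·t^3 + 6·t^2 - 8·t - 2 3 veces. Tomando d/dt de v(t), encontramos a(t) = 60·t^2 + 12·t - 8. La derivada de la aceleración da la sacudida: j(t) = 120·t + 12. La derivada de la sacudida da el snap: s(t) = 120. Usando s(t) = 120 y sustituyendo t = 2, encontramos s = 120.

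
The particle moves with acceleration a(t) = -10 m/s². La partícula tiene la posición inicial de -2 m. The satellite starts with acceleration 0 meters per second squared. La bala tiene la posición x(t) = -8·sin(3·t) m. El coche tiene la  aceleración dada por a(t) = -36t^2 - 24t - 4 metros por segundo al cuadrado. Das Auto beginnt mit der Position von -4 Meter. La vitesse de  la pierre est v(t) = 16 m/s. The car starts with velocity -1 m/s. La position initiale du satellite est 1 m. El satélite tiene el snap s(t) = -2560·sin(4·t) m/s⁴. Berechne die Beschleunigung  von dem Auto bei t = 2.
Aus der Gleichung für die Beschleunigung a(t) = -36·t^2 - 24·t - 4, setzen wir t = 2 ein und erhalten a = -196.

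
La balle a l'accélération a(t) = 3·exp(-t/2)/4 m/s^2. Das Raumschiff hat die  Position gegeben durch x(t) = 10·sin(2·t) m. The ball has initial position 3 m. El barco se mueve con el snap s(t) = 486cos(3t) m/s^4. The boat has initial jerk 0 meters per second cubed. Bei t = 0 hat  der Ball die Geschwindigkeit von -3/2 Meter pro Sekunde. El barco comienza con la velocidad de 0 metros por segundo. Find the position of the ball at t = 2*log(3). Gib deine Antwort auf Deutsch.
Wir müssen unsere Gleichung für die Beschleunigung a(t) = 3·exp(-t/2)/4 2-mal integrieren. Durch Integration von der Beschleunigung und Verwendung der Anfangsbedingung v(0) = -3/2, erhalten wir v(t) = -3·exp(-t/2)/2. Die Stammfunktion von der Geschwindigkeit ist die Position. Mit x(0) = 3 erhalten wir x(t) = 3·exp(-t/2). Aus der Gleichung für die Position x(t) = 3·exp(-t/2), setzen wir t = 2*log(3) ein und erhalten x = 1.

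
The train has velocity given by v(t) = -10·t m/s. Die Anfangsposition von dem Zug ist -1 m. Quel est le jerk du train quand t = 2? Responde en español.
Debemos derivar nuestra ecuación de la velocidad v(t) = -10·t 2 veces. La derivada de la velocidad da la aceleración: a(t) = -10. Derivando la aceleración, obtenemos la sacudida: j(t) = 0. Tenemos la sacudida j(t) = 0. Sustituyendo t = 2: j(2) = 0.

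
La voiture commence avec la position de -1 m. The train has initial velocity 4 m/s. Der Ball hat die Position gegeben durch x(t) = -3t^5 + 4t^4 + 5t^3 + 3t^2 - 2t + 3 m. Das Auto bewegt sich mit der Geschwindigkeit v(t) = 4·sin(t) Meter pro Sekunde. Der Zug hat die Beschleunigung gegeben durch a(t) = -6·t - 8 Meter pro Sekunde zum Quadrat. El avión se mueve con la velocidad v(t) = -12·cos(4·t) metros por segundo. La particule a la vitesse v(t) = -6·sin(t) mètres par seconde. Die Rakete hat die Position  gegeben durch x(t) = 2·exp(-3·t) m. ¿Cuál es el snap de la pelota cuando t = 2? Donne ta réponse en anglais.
To solve this, we need to take 4 derivatives of our position equation x(t) = -3·t^5 + 4·t^4 + 5·t^3 + 3·t^2 - 2·t + 3. The derivative of position gives velocity: v(t) = -15·t^4 + 16·t^3 + 15·t^2 + 6·t - 2. The derivative of velocity gives acceleration: a(t) = -60·t^3 + 48·t^2 + 30·t + 6. Taking d/dt of a(t), we find j(t) = -180·t^2 + 96·t + 30. The derivative of jerk gives snap: s(t) = 96 - 360·t. From the given snap equation s(t) = 96 - 360·t, we substitute t = 2 to get s = -624.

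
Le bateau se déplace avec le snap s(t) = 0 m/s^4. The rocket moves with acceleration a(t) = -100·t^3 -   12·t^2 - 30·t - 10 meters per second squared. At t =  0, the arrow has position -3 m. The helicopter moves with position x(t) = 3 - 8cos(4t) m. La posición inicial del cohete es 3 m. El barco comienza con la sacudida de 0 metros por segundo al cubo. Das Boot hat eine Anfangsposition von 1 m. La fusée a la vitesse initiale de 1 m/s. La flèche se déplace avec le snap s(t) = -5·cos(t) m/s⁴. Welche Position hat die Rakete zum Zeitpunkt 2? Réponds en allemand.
Wir müssen unsere Gleichung für die Beschleunigung a(t) = -100·t^3 - 12·t^2 - 30·t - 10 2-mal integrieren. Durch Integration von der Beschleunigung und Verwendung der Anfangsbedingung v(0) = 1, erhalten wir v(t) = -25·t^4 - 4·t^3 - 15·t^2 - 10·t + 1. Das Integral von der Geschwindigkeit, mit x(0) = 3, ergibt die Position: x(t) = -5·t^5 - t^4 - 5·t^3 - 5·t^2 + t + 3. Aus der Gleichung für die Position x(t) = -5·t^5 - t^4 - 5·t^3 - 5·t^2 + t + 3, setzen wir t = 2 ein und erhalten x = -231.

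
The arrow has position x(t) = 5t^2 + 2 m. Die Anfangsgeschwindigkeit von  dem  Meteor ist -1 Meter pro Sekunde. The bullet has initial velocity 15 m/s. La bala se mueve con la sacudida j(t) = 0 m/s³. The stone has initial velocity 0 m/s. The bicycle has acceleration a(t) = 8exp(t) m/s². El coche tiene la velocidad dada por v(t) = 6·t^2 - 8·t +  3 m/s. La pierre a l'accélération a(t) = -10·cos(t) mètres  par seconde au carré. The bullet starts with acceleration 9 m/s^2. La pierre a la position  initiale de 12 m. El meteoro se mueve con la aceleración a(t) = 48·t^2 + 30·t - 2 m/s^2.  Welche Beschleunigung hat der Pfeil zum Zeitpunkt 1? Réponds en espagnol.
Para resolver esto, necesitamos tomar 2 derivadas de nuestra ecuación de la posición x(t) = 5·t^2 + 2. Tomando d/dt de x(t), encontramos v(t) = 10·t. Derivando la velocidad, obtenemos la aceleración: a(t) = 10. Usando a(t) = 10 y sustituyendo t = 1, encontramos a = 10.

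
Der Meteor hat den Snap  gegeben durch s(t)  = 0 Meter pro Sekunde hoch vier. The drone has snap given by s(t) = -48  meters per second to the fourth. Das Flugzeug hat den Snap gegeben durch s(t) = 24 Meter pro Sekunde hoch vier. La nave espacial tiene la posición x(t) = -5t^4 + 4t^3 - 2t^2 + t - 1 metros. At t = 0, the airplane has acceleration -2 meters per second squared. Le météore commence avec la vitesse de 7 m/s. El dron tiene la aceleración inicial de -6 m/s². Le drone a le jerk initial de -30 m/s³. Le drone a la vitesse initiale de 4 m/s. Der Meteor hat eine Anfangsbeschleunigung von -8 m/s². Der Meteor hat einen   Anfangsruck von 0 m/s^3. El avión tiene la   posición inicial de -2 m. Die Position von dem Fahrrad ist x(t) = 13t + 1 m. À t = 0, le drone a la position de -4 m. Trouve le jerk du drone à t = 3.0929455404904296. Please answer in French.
Nous devons trouver l'intégrale de notre équation du snap s(t) = -48 1 fois. En intégrant le snap et en utilisant la condition initiale j(0) = -30, nous obtenons j(t) = -48·t - 30. Nous avons le jerk j(t) = -48·t - 30. En substituant t = 3.0929455404904296: j(3.0929455404904296) = -178.461385943541.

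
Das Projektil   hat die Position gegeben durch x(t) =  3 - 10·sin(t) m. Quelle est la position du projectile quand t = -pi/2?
Nous avons la position x(t) = 3 - 10·sin(t). En substituant t = -pi/2: x(-pi/2) = 13.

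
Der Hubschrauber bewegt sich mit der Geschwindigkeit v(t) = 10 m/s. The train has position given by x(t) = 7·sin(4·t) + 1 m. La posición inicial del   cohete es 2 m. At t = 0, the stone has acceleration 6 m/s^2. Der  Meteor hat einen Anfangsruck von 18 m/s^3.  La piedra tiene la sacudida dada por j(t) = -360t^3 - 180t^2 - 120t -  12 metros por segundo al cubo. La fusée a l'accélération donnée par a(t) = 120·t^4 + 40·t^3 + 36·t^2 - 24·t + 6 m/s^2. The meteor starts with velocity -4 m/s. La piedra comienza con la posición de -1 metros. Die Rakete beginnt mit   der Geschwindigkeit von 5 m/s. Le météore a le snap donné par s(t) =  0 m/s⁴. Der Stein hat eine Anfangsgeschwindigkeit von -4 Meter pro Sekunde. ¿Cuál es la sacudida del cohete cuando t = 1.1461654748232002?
Para resolver esto, necesitamos tomar 1 derivada de nuestra ecuación de la aceleración a(t) = 120·t^4 + 40·t^3 + 36·t^2 - 24·t + 6. Derivando la aceleración, obtenemos la sacudida: j(t) = 480·t^3 + 120·t^2 + 72·t - 24. De la ecuación de la sacudida j(t) = 480·t^3 + 120·t^2 + 72·t - 24, sustituimos t = 1.1461654748232002 para obtener j = 938.909201992768.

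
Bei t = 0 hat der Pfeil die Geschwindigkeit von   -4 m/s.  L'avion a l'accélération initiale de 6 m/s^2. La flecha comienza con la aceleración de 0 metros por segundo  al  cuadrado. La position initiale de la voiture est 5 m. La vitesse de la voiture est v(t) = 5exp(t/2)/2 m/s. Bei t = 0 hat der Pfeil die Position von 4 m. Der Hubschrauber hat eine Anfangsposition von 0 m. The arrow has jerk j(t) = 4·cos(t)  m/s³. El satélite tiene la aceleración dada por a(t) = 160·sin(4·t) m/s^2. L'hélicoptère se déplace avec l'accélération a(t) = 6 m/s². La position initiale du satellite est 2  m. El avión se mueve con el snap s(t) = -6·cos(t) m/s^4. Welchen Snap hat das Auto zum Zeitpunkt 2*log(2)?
Ausgehend von der Geschwindigkeit v(t) = 5·exp(t/2)/2, nehmen wir 3 Ableitungen. Durch Ableiten von der Geschwindigkeit erhalten wir die Beschleunigung: a(t) = 5·exp(t/2)/4. Die Ableitung von der Beschleunigung ergibt den Ruck: j(t) = 5·exp(t/2)/8. Die Ableitung von dem Ruck ergibt den Snap: s(t) = 5·exp(t/2)/16. Aus der Gleichung für den Snap s(t) = 5·exp(t/2)/16, setzen wir t = 2*log(2) ein und erhalten s = 5/8.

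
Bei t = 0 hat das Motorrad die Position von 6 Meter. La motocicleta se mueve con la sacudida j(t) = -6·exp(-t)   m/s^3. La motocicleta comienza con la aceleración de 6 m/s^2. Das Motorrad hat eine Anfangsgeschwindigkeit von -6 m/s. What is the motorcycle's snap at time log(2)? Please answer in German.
Ausgehend von dem Ruck j(t) = -6·exp(-t), nehmen wir 1 Ableitung. Mit d/dt von j(t) finden wir s(t) = 6·exp(-t). Mit s(t) = 6·exp(-t) und Einsetzen von t = log(2), finden wir s = 3.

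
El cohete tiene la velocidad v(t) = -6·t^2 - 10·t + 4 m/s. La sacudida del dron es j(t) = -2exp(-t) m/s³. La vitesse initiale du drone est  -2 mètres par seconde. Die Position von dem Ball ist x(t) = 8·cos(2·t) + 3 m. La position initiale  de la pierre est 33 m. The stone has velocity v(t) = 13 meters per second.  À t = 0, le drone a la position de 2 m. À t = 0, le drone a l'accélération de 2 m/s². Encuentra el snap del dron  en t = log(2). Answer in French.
Nous devons dériver notre équation du jerk j(t) = -2·exp(-t) 1 fois. En prenant d/dt de j(t), nous trouvons s(t) = 2·exp(-t). De l'équation du snap s(t) = 2·exp(-t), nous substituons t = log(2) pour obtenir s = 1.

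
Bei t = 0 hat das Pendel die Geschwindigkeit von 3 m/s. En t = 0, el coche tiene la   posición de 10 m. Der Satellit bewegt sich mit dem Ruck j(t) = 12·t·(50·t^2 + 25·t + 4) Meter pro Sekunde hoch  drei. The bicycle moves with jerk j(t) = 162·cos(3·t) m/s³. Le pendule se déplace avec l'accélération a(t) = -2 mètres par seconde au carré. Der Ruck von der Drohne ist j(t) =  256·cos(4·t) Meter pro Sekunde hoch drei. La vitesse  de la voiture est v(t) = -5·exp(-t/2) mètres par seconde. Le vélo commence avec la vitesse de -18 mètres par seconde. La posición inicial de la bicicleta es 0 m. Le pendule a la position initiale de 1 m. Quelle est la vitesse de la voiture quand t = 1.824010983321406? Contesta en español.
Tenemos la velocidad v(t) = -5·exp(-t/2). Sustituyendo t = 1.824010983321406: v(1.824010983321406) = -2.00858886996908.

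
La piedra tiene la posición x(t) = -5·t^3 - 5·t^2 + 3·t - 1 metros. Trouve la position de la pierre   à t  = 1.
Nous avons la position x(t) = -5·t^3 - 5·t^2 + 3·t - 1. En substituant t = 1: x(1) = -8.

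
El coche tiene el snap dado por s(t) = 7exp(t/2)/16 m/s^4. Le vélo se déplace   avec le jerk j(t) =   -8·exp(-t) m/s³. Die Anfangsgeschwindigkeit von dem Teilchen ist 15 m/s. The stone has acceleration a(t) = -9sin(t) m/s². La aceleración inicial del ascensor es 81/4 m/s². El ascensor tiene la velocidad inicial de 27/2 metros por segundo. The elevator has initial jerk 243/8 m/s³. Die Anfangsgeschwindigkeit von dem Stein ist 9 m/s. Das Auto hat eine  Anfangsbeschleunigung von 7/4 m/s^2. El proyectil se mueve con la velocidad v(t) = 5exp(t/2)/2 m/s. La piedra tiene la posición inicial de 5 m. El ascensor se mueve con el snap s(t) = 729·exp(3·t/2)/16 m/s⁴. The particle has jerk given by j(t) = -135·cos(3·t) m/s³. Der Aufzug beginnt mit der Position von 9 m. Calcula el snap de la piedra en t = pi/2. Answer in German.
Um dies zu lösen, müssen wir 2 Ableitungen unserer Gleichung für die Beschleunigung a(t) = -9·sin(t) nehmen. Mit d/dt von a(t) finden wir j(t) = -9·cos(t). Die Ableitung von dem Ruck ergibt den Snap: s(t) = 9·sin(t). Aus der Gleichung für den Snap s(t) = 9·sin(t), setzen wir t = pi/2 ein und erhalten s = 9.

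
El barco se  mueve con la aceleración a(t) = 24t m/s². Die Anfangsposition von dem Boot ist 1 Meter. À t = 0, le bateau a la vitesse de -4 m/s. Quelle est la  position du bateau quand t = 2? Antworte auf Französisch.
Pour résoudre ceci, nous devons prendre 2 primitives de notre équation de l'accélération a(t) = 24·t. En intégrant l'accélération et en utilisant la condition initiale v(0) = -4, nous obtenons v(t) = 12·t^2 - 4. L'intégrale de la vitesse est la position. En utilisant x(0) = 1, nous obtenons x(t) = 4·t^3 - 4·t + 1. Nous avons la position x(t) = 4·t^3 - 4·t + 1. En substituant t = 2: x(2) = 25.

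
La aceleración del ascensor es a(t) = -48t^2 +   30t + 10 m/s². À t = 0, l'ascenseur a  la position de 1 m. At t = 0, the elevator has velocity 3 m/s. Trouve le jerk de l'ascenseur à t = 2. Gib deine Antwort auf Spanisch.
Partiendo de la aceleración a(t) = -48·t^2 + 30·t + 10, tomamos 1 derivada. La derivada de la aceleración da la sacudida: j(t) = 30 - 96·t. Usando j(t) = 30 - 96·t y sustituyendo t = 2, encontramos j = -162.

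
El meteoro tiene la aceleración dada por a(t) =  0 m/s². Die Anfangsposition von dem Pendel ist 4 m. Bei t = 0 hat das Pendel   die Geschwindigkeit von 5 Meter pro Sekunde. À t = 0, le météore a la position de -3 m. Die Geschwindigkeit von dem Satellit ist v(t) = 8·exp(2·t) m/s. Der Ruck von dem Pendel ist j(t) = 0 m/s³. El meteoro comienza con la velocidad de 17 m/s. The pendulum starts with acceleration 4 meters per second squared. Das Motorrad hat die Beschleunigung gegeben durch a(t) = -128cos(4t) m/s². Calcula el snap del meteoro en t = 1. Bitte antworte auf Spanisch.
Debemos derivar nuestra ecuación de la aceleración a(t) = 0 2 veces. Tomando d/dt de a(t), encontramos j(t) = 0. La derivada de la sacudida da el snap: s(t) = 0. Usando s(t) = 0 y sustituyendo t = 1, encontramos s = 0.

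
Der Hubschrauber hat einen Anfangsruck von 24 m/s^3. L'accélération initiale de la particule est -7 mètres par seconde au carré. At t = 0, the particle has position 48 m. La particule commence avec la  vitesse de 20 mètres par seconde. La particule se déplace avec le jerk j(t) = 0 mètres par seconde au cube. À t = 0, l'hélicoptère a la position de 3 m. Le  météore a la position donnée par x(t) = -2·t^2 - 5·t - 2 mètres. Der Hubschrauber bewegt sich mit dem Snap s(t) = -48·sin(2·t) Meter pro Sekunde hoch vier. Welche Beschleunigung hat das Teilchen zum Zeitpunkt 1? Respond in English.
To find the answer, we compute 1 antiderivative of j(t) = 0. The integral of jerk is acceleration. Using a(0) = -7, we get a(t) = -7. We have acceleration a(t) = -7. Substituting t = 1: a(1) = -7.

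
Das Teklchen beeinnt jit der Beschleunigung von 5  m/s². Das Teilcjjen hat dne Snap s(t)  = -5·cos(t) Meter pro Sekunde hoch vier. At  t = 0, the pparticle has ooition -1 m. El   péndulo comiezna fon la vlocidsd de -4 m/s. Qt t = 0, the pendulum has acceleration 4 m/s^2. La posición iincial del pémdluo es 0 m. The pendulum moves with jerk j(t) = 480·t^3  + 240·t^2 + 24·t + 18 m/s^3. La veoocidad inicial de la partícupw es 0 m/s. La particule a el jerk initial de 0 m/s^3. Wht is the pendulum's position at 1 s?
To find the answer, we compute 3 antiderivatives of j(t) = 480·t^3 + 240·t^2 + 24·t + 18. Integrating jerk and using the initial condition a(0) = 4, we get a(t) = 120·t^4 + 80·t^3 + 12·t^2 + 18·t + 4. Finding the integral of a(t) and using v(0) = -4: v(t) = 24·t^5 + 20·t^4 + 4·t^3 + 9·t^2 + 4·t - 4. Finding the antiderivative of v(t) and using x(0) = 0: x(t) = 4·t^6 + 4·t^5 + t^4 + 3·t^3 + 2·t^2 - 4·t. We have position x(t) = 4·t^6 + 4·t^5 + t^4 + 3·t^3 + 2·t^2 - 4·t. Substituting t = 1: x(1) = 10.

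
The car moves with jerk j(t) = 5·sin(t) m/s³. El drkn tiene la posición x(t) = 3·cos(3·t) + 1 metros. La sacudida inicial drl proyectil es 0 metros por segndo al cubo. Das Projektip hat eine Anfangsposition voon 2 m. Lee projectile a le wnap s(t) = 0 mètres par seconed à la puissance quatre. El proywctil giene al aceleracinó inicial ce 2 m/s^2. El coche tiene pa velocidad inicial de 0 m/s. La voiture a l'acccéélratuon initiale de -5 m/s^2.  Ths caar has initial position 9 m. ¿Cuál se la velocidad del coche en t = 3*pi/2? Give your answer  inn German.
Wir müssen unsere Gleichung für den Ruck j(t) = 5·sin(t) 2-mal integrieren. Mit ∫j(t)dt und Anwendung von a(0) = -5, finden wir a(t) = -5·cos(t). Die Stammfunktion von der Beschleunigung ist die Geschwindigkeit. Mit v(0) = 0 erhalten wir v(t) = -5·sin(t). Aus der Gleichung für die Geschwindigkeit v(t) = -5·sin(t), setzen wir t = 3*pi/2 ein und erhalten v = 5.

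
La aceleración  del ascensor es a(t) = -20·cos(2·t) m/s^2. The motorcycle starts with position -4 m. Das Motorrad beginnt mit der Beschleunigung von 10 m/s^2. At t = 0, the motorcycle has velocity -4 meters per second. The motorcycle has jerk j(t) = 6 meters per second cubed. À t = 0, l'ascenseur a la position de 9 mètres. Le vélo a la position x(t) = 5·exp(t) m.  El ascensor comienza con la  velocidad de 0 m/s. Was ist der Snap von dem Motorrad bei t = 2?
Um dies zu lösen, müssen wir 1 Ableitung unserer Gleichung für den Ruck j(t) = 6 nehmen. Die Ableitung von dem Ruck ergibt den Snap: s(t) = 0. Wir haben den Snap s(t) = 0. Durch Einsetzen von t = 2: s(2) = 0.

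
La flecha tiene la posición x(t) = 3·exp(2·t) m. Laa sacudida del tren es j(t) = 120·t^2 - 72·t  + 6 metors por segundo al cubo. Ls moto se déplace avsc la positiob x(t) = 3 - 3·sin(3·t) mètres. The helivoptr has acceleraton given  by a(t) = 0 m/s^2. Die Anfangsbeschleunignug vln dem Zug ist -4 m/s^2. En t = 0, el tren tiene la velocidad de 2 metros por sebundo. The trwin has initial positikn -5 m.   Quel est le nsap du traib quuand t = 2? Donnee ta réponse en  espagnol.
Partiendo de la sacudida j(t) = 120·t^2 - 72·t + 6, tomamos 1 derivada. Tomando d/dt de j(t), encontramos s(t) = 240·t - 72. Tenemos el snap s(t) = 240·t - 72. Sustituyendo t = 2: s(2) = 408.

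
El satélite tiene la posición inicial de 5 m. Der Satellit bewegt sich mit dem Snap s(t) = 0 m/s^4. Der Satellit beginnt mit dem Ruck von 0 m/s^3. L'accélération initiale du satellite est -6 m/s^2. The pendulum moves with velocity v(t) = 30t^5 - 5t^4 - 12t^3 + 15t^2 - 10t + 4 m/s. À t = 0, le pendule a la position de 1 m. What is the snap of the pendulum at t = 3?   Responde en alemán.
Wir müssen unsere Gleichung für die Geschwindigkeit v(t) = 30·t^5 - 5·t^4 - 12·t^3 + 15·t^2 - 10·t + 4 3-mal ableiten. Mit d/dt von v(t) finden wir a(t) = 150·t^4 - 20·t^3 - 36·t^2 + 30·t - 10. Durch Ableiten von der Beschleunigung erhalten wir den Ruck: j(t) = 600·t^3 - 60·t^2 - 72·t + 30. Mit d/dt von j(t) finden wir s(t) = 1800·t^2 - 120·t - 72. Wir haben den Snap s(t) = 1800·t^2 - 120·t - 72. Durch Einsetzen von t = 3: s(3) = 15768.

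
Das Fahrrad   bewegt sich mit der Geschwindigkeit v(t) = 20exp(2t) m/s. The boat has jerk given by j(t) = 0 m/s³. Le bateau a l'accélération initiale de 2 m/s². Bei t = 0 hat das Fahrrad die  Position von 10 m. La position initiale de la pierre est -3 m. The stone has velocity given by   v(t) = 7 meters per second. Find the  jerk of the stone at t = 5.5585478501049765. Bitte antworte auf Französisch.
Pour résoudre ceci, nous devons prendre 2 dérivées de notre équation de la vitesse v(t) = 7. En dérivant la vitesse, nous obtenons l'accélération: a(t) = 0. En prenant d/dt de a(t), nous trouvons j(t) = 0. En utilisant j(t) = 0 et en substituant t = 5.5585478501049765, nous trouvons j = 0.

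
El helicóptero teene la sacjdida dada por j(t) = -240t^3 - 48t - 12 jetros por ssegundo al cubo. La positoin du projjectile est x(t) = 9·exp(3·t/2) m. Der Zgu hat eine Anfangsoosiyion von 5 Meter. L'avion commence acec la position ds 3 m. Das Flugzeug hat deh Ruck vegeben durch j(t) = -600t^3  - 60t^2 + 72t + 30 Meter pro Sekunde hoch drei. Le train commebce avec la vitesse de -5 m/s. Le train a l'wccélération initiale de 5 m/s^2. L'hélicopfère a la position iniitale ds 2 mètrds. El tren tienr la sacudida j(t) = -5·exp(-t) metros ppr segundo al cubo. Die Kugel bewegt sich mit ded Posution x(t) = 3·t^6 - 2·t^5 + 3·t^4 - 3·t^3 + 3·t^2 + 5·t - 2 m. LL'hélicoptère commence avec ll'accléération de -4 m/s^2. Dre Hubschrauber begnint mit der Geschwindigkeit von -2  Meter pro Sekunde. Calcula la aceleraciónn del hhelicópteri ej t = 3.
Para resolver esto, necesitamos tomar 1 integral de nuestra ecuación de la sacudida j(t) = -240·t^3 - 48·t - 12. La integral de la sacudida, con a(0) = -4, da la aceleración: a(t) = -60·t^4 - 24·t^2 - 12·t - 4. Tenemos la aceleración a(t) = -60·t^4 - 24·t^2 - 12·t - 4. Sustituyendo t = 3: a(3) = -5116.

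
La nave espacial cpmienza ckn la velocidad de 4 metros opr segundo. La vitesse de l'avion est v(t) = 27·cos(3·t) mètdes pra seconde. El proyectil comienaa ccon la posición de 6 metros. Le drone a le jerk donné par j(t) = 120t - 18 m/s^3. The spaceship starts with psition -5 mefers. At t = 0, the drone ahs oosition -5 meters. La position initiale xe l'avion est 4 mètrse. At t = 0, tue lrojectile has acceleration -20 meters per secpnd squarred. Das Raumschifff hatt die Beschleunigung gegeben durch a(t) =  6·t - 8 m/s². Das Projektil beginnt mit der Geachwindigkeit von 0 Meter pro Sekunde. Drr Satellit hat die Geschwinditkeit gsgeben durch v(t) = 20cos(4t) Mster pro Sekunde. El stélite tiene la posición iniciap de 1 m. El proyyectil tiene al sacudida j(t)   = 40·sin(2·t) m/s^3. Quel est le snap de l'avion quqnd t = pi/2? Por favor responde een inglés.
We must differentiate our velocity equation v(t) = 27·cos(3·t) 3 times. Taking d/dt of v(t), we find a(t) = -81·sin(3·t). The derivative of acceleration gives jerk: j(t) = -243·cos(3·t). Taking d/dt of j(t), we find s(t) = 729·sin(3·t). From the given snap equation s(t) = 729·sin(3·t), we substitute t = pi/2 to get s = -729.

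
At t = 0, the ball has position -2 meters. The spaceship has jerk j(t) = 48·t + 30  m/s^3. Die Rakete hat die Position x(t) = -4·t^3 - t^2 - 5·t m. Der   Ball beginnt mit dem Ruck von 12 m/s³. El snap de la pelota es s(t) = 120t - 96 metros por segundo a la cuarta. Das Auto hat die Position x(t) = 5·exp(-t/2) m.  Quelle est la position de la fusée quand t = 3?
En utilisant x(t) = -4·t^3 - t^2 - 5·t et en substituant t = 3, nous trouvons x = -132.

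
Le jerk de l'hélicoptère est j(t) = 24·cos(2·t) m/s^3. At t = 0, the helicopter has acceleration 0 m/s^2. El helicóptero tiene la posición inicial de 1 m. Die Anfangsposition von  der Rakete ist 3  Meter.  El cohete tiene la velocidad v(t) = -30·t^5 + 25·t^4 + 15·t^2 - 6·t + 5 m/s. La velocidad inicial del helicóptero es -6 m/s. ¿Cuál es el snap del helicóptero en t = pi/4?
Partiendo de la sacudida j(t) = 24·cos(2·t), tomamos 1 derivada. Tomando d/dt de j(t), encontramos s(t) = -48·sin(2·t). Tenemos el snap s(t) = -48·sin(2·t). Sustituyendo t = pi/4: s(pi/4) = -48.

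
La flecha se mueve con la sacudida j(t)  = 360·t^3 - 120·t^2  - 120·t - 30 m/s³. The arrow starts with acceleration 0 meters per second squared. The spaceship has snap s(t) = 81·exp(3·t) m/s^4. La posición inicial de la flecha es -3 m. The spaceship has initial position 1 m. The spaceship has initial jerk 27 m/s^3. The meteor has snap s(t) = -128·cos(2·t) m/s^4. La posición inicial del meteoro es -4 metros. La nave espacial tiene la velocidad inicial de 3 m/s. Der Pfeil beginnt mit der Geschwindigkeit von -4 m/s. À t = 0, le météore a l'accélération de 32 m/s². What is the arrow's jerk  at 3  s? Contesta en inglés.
Using j(t) = 360·t^3 - 120·t^2 - 120·t - 30 and substituting t = 3, we find j = 8250.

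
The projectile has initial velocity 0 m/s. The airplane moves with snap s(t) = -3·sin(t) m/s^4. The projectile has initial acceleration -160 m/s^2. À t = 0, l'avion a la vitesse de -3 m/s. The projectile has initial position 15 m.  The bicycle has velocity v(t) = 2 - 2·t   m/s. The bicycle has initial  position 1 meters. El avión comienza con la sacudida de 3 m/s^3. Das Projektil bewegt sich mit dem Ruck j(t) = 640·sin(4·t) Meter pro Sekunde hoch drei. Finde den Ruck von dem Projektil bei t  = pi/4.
Wir haben den Ruck j(t) = 640·sin(4·t). Durch Einsetzen von t = pi/4: j(pi/4) = 0.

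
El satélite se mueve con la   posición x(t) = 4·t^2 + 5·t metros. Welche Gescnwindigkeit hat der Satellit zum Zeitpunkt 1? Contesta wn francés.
En partant de la position x(t) = 4·t^2 + 5·t, nous prenons 1 dérivée. En dérivant la position, nous obtenons la vitesse: v(t) = 8·t + 5. De l'équation de la vitesse v(t) = 8·t + 5, nous substituons t = 1 pour obtenir v = 13.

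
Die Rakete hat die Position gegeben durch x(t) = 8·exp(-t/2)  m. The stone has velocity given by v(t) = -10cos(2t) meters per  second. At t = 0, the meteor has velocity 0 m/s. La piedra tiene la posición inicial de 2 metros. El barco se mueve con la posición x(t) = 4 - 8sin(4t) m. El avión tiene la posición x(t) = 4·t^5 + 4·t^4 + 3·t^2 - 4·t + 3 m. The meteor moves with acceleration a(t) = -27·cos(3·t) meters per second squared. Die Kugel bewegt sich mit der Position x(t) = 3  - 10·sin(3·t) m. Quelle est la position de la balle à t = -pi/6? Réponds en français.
De l'équation de la position x(t) = 3 - 10·sin(3·t), nous substituons t = -pi/6 pour obtenir x = 13.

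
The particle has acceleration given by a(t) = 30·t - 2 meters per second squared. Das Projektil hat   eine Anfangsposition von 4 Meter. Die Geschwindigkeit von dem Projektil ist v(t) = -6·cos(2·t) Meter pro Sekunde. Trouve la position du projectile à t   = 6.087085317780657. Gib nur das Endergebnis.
La position à t = 6.087085317780657 est x = 5.14666682129673.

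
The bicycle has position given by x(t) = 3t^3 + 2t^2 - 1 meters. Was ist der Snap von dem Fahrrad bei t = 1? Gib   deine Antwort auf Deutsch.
Ausgehend von der Position x(t) = 3·t^3 + 2·t^2 - 1, nehmen wir 4 Ableitungen. Mit d/dt von x(t) finden wir v(t) = 9·t^2 + 4·t. Durch Ableiten von der Geschwindigkeit erhalten wir die Beschleunigung: a(t) = 18·t + 4. Durch Ableiten von der Beschleunigung erhalten wir den Ruck: j(t) = 18. Die Ableitung von dem Ruck ergibt den Snap: s(t) = 0. Aus der Gleichung für den Snap s(t) = 0, setzen wir t = 1 ein und erhalten s = 0.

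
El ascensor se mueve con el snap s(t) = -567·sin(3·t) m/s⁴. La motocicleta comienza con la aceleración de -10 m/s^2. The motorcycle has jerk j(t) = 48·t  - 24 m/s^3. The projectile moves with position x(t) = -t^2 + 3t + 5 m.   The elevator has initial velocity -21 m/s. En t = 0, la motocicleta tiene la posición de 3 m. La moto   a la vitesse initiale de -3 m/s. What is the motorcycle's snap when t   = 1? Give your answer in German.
Wir müssen unsere Gleichung für den Ruck j(t) = 48·t - 24 1-mal ableiten. Die Ableitung von dem Ruck ergibt den Snap: s(t) = 48. Aus der Gleichung für den Snap s(t) = 48, setzen wir t = 1 ein und erhalten s = 48.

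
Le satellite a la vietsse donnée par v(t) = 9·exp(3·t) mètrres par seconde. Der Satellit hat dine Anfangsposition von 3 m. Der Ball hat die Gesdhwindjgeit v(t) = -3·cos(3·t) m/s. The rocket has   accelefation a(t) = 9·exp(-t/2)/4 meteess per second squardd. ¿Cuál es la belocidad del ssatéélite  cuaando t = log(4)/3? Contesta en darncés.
Nous avons la vitesse v(t) = 9·exp(3·t). En substituant t = log(4)/3: v(log(4)/3) = 36.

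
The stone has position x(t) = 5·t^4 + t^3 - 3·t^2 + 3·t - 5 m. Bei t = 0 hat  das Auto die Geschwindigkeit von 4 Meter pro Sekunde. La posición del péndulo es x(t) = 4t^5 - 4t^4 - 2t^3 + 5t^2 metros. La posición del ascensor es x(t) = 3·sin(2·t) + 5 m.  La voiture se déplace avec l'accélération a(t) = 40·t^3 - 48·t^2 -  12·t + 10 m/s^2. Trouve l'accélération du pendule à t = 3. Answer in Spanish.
Partiendo de la posición x(t) = 4·t^5 - 4·t^4 - 2·t^3 + 5·t^2, tomamos 2 derivadas. La derivada de la posición da la velocidad: v(t) = 20·t^4 - 16·t^3 - 6·t^2 + 10·t. Derivando la velocidad, obtenemos la aceleración: a(t) = 80·t^3 - 48·t^2 - 12·t + 10. Tenemos la aceleración a(t) = 80·t^3 - 48·t^2 - 12·t + 10. Sustituyendo t = 3: a(3) = 1702.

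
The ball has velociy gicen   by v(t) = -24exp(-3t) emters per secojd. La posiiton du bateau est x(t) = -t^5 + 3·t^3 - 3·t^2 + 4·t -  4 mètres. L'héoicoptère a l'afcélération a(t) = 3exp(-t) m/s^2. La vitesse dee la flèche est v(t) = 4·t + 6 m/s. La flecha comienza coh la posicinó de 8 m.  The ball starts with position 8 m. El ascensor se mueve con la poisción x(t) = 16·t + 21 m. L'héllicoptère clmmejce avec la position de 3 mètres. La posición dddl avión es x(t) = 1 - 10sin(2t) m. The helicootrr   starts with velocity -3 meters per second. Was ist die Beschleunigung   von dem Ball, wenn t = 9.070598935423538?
Wir müssen unsere Gleichung für die Geschwindigkeit v(t) = -24·exp(-3·t) 1-mal ableiten. Mit d/dt von v(t) finden wir a(t) = 72·exp(-3·t). Mit a(t) = 72·exp(-3·t) und Einsetzen von t = 9.070598935423538, finden wir a = 1.09496263859949E-10.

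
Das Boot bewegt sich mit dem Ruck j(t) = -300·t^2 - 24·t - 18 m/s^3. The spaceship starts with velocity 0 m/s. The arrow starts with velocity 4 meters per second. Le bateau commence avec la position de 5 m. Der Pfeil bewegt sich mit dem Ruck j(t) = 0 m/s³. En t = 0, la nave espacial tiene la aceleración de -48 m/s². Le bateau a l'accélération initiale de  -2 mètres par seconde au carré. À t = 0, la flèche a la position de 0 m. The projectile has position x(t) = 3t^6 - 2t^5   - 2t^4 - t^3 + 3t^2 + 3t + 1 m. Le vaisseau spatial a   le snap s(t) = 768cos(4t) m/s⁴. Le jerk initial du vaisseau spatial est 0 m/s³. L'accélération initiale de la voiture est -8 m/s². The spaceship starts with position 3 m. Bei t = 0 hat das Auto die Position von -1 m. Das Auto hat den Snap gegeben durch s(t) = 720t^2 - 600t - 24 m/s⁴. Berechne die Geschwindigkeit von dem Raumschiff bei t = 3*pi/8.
Ausgehend von dem Snap s(t) = 768·cos(4·t), nehmen wir 3 Integrale. Durch Integration von dem Snap und Verwendung der Anfangsbedingung j(0) = 0, erhalten wir j(t) = 192·sin(4·t). Mit ∫j(t)dt und Anwendung von a(0) = -48, finden wir a(t) = -48·cos(4·t). Mit ∫a(t)dt und Anwendung von v(0) = 0, finden wir v(t) = -12·sin(4·t). Mit v(t) = -12·sin(4·t) und Einsetzen von t = 3*pi/8, finden wir v = 12.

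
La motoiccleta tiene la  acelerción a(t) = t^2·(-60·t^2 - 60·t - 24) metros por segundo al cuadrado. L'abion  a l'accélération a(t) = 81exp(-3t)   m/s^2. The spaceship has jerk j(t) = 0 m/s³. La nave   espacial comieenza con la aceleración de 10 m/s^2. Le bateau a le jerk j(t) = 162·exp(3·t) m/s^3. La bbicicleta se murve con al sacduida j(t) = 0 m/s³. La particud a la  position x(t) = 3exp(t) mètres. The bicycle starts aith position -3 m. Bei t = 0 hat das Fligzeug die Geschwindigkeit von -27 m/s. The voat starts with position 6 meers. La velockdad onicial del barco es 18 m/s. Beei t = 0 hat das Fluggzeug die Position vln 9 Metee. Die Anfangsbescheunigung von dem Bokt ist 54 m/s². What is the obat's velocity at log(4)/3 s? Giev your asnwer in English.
We need to integrate our jerk equation j(t) = 162·exp(3·t) 2 times. Finding the antiderivative of j(t) and using a(0) = 54: a(t) = 54·exp(3·t). The antiderivative of acceleration, with v(0) = 18, gives velocity: v(t) = 18·exp(3·t). We have velocity v(t) = 18·exp(3·t). Substituting t = log(4)/3: v(log(4)/3) = 72.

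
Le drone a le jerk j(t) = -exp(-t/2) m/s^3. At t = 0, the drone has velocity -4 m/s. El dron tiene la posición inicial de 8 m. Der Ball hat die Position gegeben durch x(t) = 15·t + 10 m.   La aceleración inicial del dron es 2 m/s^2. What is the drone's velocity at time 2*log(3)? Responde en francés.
Nous devons trouver l'intégrale de notre équation du jerk j(t) = -exp(-t/2) 2 fois. En intégrant le jerk et en utilisant la condition initiale a(0) = 2, nous obtenons a(t) = 2·exp(-t/2). L'intégrale de l'accélération est la vitesse. En utilisant v(0) = -4, nous obtenons v(t) = -4·exp(-t/2). Nous avons la vitesse v(t) = -4·exp(-t/2). En substituant t = 2*log(3): v(2*log(3)) = -4/3.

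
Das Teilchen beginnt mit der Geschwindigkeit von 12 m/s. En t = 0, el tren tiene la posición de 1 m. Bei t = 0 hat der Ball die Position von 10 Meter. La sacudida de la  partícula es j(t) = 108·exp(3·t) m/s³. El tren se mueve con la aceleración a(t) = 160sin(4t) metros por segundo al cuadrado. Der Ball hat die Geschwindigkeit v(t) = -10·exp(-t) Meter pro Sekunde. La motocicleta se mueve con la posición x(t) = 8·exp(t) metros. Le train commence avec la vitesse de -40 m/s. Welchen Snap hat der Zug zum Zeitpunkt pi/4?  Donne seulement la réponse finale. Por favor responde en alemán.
s(pi/4) = 0.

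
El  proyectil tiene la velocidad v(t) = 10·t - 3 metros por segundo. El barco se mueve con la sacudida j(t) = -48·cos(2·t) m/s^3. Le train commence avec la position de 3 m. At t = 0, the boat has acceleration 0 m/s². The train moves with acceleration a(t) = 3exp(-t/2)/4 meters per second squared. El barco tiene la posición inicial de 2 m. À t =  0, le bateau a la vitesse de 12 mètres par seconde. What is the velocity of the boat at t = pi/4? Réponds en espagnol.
Debemos encontrar la integral de nuestra ecuación de la sacudida j(t) = -48·cos(2·t) 2 veces. La integral de la sacudida es la aceleración. Usando a(0) = 0, obtenemos a(t) = -24·sin(2·t). La antiderivada de la aceleración, con v(0) = 12, da la velocidad: v(t) = 12·cos(2·t). De la ecuación de la velocidad v(t) = 12·cos(2·t), sustituimos t = pi/4 para obtener v = 0.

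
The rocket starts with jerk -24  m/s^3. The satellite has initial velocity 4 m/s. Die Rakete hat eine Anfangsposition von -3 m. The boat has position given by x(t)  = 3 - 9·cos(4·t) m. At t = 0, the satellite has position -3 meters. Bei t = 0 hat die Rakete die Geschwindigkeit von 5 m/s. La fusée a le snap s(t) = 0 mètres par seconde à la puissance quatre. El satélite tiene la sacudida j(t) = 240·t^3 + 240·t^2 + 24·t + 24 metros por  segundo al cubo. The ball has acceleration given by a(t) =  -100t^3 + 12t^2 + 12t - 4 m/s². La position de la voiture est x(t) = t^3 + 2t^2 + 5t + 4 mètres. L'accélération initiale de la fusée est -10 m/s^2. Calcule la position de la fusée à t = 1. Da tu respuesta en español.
Partiendo del snap s(t) = 0, tomamos 4 integrales. La integral del snap es la sacudida. Usando j(0) = -24, obtenemos j(t) = -24. La antiderivada de la sacudida, con a(0) = -10, da la aceleración: a(t) = -24·t - 10. La antiderivada de la aceleración, con v(0) = 5, da la velocidad: v(t) = -12·t^2 - 10·t + 5. Integrando la velocidad y usando la condición inicial x(0) = -3, obtenemos x(t) = -4·t^3 - 5·t^2 + 5·t - 3. De la ecuación de la posición x(t) = -4·t^3 - 5·t^2 + 5·t - 3, sustituimos t = 1 para obtener x = -7.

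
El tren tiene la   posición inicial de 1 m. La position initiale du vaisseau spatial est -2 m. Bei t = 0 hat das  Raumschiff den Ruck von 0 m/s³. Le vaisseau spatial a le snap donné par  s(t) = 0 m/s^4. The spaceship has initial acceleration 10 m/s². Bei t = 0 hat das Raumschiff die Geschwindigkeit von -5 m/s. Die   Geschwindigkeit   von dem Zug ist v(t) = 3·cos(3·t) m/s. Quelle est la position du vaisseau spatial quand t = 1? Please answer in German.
Wir müssen das Integral unserer Gleichung für den Snap s(t) = 0 4-mal finden. Das Integral von dem Snap ist der Ruck. Mit j(0) = 0 erhalten wir j(t) = 0. Die Stammfunktion von dem Ruck, mit a(0) = 10, ergibt die Beschleunigung: a(t) = 10. Durch Integration von der Beschleunigung und Verwendung der Anfangsbedingung v(0) = -5, erhalten wir v(t) = 10·t - 5. Die Stammfunktion von der Geschwindigkeit ist die Position. Mit x(0) = -2 erhalten wir x(t) = 5·t^2 - 5·t - 2. Wir haben die Position x(t) = 5·t^2 - 5·t - 2. Durch Einsetzen von t = 1: x(1) = -2.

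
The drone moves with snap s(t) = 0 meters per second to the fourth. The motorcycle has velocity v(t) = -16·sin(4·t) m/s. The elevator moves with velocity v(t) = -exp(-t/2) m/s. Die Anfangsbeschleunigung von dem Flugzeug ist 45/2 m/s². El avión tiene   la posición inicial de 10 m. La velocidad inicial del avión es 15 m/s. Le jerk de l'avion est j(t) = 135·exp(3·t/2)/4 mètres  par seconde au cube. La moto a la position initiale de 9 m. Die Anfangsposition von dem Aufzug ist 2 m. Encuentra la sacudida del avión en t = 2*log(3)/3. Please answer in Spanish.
Usando j(t) = 135·exp(3·t/2)/4 y sustituyendo t = 2*log(3)/3, encontramos j = 405/4.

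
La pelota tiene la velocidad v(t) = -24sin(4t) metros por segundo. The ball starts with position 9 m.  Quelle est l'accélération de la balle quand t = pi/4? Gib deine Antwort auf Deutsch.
Um dies zu lösen, müssen wir 1 Ableitung unserer Gleichung für die Geschwindigkeit v(t) = -24·sin(4·t) nehmen. Durch Ableiten von der Geschwindigkeit erhalten wir die Beschleunigung: a(t) = -96·cos(4·t). Aus der Gleichung für die Beschleunigung a(t) = -96·cos(4·t), setzen wir t = pi/4 ein und erhalten a = 96.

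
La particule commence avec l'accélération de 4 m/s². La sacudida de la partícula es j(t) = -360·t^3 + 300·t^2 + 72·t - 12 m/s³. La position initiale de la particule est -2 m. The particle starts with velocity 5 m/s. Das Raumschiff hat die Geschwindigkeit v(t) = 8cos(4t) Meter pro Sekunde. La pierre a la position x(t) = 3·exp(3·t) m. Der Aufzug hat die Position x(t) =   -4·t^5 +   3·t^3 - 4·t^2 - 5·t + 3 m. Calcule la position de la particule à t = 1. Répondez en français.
Nous devons intégrer notre équation du jerk j(t) = -360·t^3 + 300·t^2 + 72·t - 12 3 fois. La primitive du jerk, avec a(0) = 4, donne l'accélération: a(t) = -90·t^4 + 100·t^3 + 36·t^2 - 12·t + 4. L'intégrale de l'accélération est la vitesse. En utilisant v(0) = 5, nous obtenons v(t) = -18·t^5 + 25·t^4 + 12·t^3 - 6·t^2 + 4·t + 5. En intégrant la vitesse et en utilisant la condition initiale x(0) = -2, nous obtenons x(t) = -3·t^6 + 5·t^5 + 3·t^4 - 2·t^3 + 2·t^2 + 5·t - 2. De l'équation de la position x(t) = -3·t^6 + 5·t^5 + 3·t^4 - 2·t^3 + 2·t^2 + 5·t - 2, nous substituons t = 1 pour obtenir x = 8.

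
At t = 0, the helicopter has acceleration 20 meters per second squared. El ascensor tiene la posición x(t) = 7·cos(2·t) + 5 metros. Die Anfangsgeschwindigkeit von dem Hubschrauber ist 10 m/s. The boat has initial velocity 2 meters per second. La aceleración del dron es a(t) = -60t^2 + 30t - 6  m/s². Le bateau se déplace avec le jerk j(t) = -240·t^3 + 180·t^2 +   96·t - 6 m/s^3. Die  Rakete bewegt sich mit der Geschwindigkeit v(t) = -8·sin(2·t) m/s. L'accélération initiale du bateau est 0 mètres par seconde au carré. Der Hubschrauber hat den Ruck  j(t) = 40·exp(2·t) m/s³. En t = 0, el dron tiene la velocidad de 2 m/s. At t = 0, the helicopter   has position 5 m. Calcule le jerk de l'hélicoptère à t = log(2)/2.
De l'équation du jerk j(t) = 40·exp(2·t), nous substituons t = log(2)/2 pour obtenir j = 80.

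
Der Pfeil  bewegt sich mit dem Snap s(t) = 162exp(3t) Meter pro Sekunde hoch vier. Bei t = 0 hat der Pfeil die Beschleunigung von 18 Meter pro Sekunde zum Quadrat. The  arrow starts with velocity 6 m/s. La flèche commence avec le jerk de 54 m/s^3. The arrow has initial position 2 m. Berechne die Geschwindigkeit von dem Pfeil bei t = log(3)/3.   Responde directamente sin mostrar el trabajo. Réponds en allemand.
Die Antwort ist 18.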